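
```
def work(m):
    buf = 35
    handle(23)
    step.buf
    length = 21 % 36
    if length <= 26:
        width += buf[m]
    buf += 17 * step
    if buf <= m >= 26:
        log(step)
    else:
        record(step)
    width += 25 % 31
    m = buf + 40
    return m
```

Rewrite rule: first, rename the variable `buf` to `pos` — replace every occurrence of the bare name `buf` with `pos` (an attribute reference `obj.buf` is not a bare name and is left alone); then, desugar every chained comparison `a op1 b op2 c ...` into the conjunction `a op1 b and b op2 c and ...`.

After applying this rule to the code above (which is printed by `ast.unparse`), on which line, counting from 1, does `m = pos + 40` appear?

14

Transformed code:
def work(m):
    pos = 35
    handle(23)
    step.buf
    length = 21 % 36
    if length <= 26:
        width += pos[m]
    pos += 17 * step
    if pos <= m and m >= 26:
        log(step)
    else:
        record(step)
    width += 25 % 31
    m = pos + 40
    return m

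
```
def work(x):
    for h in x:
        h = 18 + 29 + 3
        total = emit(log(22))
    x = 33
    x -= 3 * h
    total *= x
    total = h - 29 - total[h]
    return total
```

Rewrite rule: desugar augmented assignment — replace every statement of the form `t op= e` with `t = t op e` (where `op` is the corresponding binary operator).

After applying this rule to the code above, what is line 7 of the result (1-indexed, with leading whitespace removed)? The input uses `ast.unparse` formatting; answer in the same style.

total = total * x

Transformed code:
def work(x):
    for h in x:
        h = 18 + 29 + 3
        total = emit(log(22))
    x = 33
    x = x - 3 * h
    total = total * x
    total = h - 29 - total[h]
    return total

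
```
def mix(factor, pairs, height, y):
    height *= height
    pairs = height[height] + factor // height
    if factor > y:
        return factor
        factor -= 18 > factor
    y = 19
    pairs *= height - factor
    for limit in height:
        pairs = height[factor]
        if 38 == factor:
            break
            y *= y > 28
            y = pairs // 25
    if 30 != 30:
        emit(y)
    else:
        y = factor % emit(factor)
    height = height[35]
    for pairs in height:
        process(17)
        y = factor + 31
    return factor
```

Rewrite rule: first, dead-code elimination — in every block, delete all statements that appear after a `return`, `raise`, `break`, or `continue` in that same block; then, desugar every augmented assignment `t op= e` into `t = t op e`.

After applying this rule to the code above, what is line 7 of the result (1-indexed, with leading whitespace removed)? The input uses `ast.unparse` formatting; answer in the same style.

pairs = pairs * (height - factor)

Transformed code:
def mix(factor, pairs, height, y):
    height = height * height
    pairs = height[height] + factor // height
    if factor > y:
        return factor
    y = 19
    pairs = pairs * (height - factor)
    for limit in height:
        pairs = height[factor]
        if 38 == factor:
            break
    if 30 != 30:
        emit(y)
    else:
        y = factor % emit(factor)
    height = height[35]
    for pairs in height:
        process(17)
        y = factor + 31
    return factor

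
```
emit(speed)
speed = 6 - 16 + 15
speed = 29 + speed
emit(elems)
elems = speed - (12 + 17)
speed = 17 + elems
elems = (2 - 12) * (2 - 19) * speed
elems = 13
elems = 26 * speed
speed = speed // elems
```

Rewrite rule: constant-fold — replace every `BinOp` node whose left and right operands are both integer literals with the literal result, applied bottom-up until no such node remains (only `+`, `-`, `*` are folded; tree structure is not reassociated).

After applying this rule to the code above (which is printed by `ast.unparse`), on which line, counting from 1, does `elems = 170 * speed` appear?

7

Transformed code:
emit(speed)
speed = 5
speed = 29 + speed
emit(elems)
elems = speed - 29
speed = 17 + elems
elems = 170 * speed
elems = 13
elems = 26 * speed
speed = speed // elems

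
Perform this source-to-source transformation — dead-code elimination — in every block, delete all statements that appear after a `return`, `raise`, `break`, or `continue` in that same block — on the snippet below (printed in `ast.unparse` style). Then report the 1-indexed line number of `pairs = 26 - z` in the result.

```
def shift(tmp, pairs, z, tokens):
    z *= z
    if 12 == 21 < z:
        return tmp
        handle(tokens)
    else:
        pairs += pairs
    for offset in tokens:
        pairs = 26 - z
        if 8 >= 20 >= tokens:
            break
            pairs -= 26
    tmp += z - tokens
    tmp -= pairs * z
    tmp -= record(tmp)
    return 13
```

8

Transformed code:
def shift(tmp, pairs, z, tokens):
    z *= z
    if 12 == 21 < z:
        return tmp
    else:
        pairs += pairs
    for offset in tokens:
        pairs = 26 - z
        if 8 >= 20 >= tokens:
            break
    tmp += z - tokens
    tmp -= pairs * z
    tmp -= record(tmp)
    return 13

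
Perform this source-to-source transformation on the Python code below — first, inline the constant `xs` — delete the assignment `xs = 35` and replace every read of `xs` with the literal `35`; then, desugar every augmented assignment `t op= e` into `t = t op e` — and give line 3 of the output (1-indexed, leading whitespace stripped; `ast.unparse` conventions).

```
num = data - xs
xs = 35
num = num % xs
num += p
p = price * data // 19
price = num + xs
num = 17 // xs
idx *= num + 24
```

num = num + p

Transformed code:
num = data - 35
num = num % 35
num = num + p
p = price * data // 19
price = num + 35
num = 17 // 35
idx = idx * (num + 24)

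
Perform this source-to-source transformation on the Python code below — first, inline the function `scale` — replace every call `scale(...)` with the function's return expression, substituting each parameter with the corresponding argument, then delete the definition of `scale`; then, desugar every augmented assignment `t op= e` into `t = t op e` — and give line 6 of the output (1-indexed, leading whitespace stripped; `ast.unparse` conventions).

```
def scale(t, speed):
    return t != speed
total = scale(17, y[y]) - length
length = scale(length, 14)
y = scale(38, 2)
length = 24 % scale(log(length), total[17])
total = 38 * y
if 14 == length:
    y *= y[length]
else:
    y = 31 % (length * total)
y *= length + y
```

Transformed code:
total = (17 != y[y]) - length
length = length != 14
y = 38 != 2
length = 24 % (log(length) != total[17])
total = 38 * y
if 14 == length:
    y = y * y[length]
else:
    y = 31 % (length * total)
y = y * (length + y)

if 14 == length:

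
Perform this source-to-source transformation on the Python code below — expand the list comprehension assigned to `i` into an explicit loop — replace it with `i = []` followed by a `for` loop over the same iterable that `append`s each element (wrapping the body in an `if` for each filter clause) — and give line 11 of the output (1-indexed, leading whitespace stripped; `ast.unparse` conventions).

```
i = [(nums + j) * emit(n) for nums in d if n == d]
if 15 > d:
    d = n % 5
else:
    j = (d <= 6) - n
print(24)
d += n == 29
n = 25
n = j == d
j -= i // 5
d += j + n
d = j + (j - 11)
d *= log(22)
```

Transformed code:
i = []
for nums in d:
    if n == d:
        i.append((nums + j) * emit(n))
if 15 > d:
    d = n % 5
else:
    j = (d <= 6) - n
print(24)
d += n == 29
n = 25
n = j == d
j -= i // 5
d += j + n
d = j + (j - 11)
d *= log(22)

n = 25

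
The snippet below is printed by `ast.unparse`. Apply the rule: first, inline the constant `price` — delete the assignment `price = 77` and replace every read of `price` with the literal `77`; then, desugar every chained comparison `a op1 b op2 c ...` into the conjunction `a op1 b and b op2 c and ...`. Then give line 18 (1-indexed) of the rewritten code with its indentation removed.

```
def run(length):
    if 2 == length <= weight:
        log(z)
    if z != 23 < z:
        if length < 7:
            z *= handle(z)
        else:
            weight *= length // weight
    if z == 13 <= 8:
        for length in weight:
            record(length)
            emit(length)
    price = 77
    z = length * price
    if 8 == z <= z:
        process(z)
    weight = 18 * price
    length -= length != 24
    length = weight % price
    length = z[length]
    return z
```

Transformed code:
def run(length):
    if 2 == length and length <= weight:
        log(z)
    if z != 23 and 23 < z:
        if length < 7:
            z *= handle(z)
        else:
            weight *= length // weight
    if z == 13 and 13 <= 8:
        for length in weight:
            record(length)
            emit(length)
    z = length * 77
    if 8 == z and z <= z:
        process(z)
    weight = 18 * 77
    length -= length != 24
    length = weight % 77
    length = z[length]
    return z

length = weight % 77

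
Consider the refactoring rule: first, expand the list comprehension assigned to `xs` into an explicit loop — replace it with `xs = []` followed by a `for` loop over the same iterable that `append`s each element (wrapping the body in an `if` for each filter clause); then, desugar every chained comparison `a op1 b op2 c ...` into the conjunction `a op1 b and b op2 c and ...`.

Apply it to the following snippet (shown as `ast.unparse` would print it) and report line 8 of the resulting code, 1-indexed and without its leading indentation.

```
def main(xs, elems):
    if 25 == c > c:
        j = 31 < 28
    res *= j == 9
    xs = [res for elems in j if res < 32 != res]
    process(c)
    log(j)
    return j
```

Transformed code:
def main(xs, elems):
    if 25 == c and c > c:
        j = 31 < 28
    res *= j == 9
    xs = []
    for elems in j:
        if res < 32 and 32 != res:
            xs.append(res)
    process(c)
    log(j)
    return j

xs.append(res)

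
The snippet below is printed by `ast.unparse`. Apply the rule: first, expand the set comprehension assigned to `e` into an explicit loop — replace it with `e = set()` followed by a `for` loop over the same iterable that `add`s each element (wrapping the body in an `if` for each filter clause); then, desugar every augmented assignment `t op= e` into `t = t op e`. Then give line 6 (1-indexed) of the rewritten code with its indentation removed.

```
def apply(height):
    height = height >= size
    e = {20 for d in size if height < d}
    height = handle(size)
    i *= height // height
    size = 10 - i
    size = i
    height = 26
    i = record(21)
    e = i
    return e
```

e.add(20)

Transformed code:
def apply(height):
    height = height >= size
    e = set()
    for d in size:
        if height < d:
            e.add(20)
    height = handle(size)
    i = i * (height // height)
    size = 10 - i
    size = i
    height = 26
    i = record(21)
    e = i
    return e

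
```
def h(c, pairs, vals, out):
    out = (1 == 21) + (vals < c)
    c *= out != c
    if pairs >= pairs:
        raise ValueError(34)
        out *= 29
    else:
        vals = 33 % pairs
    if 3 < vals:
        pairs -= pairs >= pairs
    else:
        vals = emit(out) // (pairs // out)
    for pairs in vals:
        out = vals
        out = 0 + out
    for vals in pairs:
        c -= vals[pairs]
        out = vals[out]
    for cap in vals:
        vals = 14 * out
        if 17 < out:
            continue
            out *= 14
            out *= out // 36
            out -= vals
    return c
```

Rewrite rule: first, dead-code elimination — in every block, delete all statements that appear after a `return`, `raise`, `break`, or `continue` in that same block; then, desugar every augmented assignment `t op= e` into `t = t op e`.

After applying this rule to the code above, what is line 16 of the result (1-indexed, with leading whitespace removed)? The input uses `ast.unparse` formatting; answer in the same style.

c = c - vals[pairs]

Transformed code:
def h(c, pairs, vals, out):
    out = (1 == 21) + (vals < c)
    c = c * (out != c)
    if pairs >= pairs:
        raise ValueError(34)
    else:
        vals = 33 % pairs
    if 3 < vals:
        pairs = pairs - (pairs >= pairs)
    else:
        vals = emit(out) // (pairs // out)
    for pairs in vals:
        out = vals
        out = 0 + out
    for vals in pairs:
        c = c - vals[pairs]
        out = vals[out]
    for cap in vals:
        vals = 14 * out
        if 17 < out:
            continue
    return c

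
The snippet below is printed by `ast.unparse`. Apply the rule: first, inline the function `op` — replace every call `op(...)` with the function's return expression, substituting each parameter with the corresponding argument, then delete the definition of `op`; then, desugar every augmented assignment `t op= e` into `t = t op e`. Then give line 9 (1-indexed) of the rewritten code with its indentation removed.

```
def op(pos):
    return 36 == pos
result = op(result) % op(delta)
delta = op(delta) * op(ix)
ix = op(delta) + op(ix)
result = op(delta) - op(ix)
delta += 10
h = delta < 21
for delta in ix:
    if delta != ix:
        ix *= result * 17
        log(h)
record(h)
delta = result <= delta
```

ix = ix * (result * 17)

Transformed code:
result = (36 == result) % (36 == delta)
delta = (36 == delta) * (36 == ix)
ix = (36 == delta) + (36 == ix)
result = (36 == delta) - (36 == ix)
delta = delta + 10
h = delta < 21
for delta in ix:
    if delta != ix:
        ix = ix * (result * 17)
        log(h)
record(h)
delta = result <= delta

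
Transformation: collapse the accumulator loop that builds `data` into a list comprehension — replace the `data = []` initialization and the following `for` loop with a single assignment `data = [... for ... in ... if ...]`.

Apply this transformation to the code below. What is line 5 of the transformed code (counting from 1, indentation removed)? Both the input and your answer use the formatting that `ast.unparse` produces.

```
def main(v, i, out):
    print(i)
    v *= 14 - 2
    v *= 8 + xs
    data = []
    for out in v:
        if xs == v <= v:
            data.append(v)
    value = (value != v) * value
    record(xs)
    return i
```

data = [v for out in v if xs == v <= v]

Transformed code:
def main(v, i, out):
    print(i)
    v *= 14 - 2
    v *= 8 + xs
    data = [v for out in v if xs == v <= v]
    value = (value != v) * value
    record(xs)
    return i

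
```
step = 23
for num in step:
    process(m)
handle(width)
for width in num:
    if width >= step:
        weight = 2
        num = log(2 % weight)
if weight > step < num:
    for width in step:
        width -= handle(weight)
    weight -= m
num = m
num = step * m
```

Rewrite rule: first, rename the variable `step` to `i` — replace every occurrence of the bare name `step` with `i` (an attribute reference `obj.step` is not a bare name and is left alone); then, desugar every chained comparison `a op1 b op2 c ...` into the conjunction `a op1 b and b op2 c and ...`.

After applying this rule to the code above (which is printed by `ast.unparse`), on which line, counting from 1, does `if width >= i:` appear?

Transformed code:
i = 23
for num in i:
    process(m)
handle(width)
for width in num:
    if width >= i:
        weight = 2
        num = log(2 % weight)
if weight > i and i < num:
    for width in i:
        width -= handle(weight)
    weight -= m
num = m
num = i * m

6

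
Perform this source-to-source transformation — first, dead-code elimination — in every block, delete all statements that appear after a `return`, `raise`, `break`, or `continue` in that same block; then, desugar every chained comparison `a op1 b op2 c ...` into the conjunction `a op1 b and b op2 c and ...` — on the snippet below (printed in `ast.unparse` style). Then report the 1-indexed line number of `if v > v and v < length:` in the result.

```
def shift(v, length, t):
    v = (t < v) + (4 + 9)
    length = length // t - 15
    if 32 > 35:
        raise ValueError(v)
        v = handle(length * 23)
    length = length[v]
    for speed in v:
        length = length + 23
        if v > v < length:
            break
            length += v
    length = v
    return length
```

9

Transformed code:
def shift(v, length, t):
    v = (t < v) + (4 + 9)
    length = length // t - 15
    if 32 > 35:
        raise ValueError(v)
    length = length[v]
    for speed in v:
        length = length + 23
        if v > v and v < length:
            break
    length = v
    return length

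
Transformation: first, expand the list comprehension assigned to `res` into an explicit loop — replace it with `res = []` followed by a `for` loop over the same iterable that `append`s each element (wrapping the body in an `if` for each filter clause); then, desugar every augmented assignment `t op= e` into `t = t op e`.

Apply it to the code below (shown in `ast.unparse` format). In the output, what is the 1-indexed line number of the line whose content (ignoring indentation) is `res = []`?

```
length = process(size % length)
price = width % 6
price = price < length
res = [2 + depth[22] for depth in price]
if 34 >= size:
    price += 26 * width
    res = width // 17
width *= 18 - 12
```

4

Transformed code:
length = process(size % length)
price = width % 6
price = price < length
res = []
for depth in price:
    res.append(2 + depth[22])
if 34 >= size:
    price = price + 26 * width
    res = width // 17
width = width * (18 - 12)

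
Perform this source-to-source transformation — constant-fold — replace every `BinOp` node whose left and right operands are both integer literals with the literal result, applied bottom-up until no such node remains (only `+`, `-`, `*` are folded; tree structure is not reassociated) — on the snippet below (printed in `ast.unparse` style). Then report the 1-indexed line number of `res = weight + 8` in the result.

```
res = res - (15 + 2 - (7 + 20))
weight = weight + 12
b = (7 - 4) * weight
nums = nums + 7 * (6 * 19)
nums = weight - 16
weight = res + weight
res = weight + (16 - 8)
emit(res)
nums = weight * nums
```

Transformed code:
res = res - -10
weight = weight + 12
b = 3 * weight
nums = nums + 798
nums = weight - 16
weight = res + weight
res = weight + 8
emit(res)
nums = weight * nums

7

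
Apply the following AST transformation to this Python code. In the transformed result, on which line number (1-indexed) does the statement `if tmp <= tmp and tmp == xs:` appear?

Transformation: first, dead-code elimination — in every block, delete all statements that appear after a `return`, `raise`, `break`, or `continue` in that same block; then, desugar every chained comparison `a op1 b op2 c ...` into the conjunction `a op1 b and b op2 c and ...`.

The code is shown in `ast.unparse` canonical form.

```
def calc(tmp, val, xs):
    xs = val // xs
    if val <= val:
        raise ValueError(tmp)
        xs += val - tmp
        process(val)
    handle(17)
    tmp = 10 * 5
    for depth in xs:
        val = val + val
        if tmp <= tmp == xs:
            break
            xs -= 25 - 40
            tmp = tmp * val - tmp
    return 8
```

9

Transformed code:
def calc(tmp, val, xs):
    xs = val // xs
    if val <= val:
        raise ValueError(tmp)
    handle(17)
    tmp = 10 * 5
    for depth in xs:
        val = val + val
        if tmp <= tmp and tmp == xs:
            break
    return 8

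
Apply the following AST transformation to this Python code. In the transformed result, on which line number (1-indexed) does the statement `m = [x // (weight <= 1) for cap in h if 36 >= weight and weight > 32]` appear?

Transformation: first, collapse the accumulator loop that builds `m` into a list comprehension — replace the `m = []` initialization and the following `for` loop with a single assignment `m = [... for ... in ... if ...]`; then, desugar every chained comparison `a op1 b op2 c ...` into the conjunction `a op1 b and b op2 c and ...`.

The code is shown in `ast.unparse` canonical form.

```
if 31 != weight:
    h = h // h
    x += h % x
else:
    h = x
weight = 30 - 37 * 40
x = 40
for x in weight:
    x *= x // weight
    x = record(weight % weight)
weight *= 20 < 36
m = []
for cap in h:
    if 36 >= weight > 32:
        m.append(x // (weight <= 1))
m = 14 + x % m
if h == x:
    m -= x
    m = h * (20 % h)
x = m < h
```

Transformed code:
if 31 != weight:
    h = h // h
    x += h % x
else:
    h = x
weight = 30 - 37 * 40
x = 40
for x in weight:
    x *= x // weight
    x = record(weight % weight)
weight *= 20 < 36
m = [x // (weight <= 1) for cap in h if 36 >= weight and weight > 32]
m = 14 + x % m
if h == x:
    m -= x
    m = h * (20 % h)
x = m < h

12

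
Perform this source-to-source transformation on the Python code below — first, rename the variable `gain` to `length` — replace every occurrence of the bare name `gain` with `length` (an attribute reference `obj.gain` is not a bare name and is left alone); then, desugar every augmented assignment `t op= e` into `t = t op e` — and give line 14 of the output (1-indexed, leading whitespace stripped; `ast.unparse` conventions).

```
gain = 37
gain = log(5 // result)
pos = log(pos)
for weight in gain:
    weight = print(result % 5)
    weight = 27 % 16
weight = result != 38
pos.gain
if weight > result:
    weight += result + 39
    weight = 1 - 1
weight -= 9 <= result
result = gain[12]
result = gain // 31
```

Transformed code:
length = 37
length = log(5 // result)
pos = log(pos)
for weight in length:
    weight = print(result % 5)
    weight = 27 % 16
weight = result != 38
pos.gain
if weight > result:
    weight = weight + (result + 39)
    weight = 1 - 1
weight = weight - (9 <= result)
result = length[12]
result = length // 31

result = length // 31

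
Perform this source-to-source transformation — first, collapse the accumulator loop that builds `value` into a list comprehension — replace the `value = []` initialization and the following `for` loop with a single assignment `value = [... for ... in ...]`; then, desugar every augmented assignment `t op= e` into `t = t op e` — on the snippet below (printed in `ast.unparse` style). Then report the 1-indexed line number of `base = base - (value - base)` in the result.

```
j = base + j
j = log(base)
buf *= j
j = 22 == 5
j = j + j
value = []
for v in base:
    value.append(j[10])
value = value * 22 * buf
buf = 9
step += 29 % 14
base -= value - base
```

10

Transformed code:
j = base + j
j = log(base)
buf = buf * j
j = 22 == 5
j = j + j
value = [j[10] for v in base]
value = value * 22 * buf
buf = 9
step = step + 29 % 14
base = base - (value - base)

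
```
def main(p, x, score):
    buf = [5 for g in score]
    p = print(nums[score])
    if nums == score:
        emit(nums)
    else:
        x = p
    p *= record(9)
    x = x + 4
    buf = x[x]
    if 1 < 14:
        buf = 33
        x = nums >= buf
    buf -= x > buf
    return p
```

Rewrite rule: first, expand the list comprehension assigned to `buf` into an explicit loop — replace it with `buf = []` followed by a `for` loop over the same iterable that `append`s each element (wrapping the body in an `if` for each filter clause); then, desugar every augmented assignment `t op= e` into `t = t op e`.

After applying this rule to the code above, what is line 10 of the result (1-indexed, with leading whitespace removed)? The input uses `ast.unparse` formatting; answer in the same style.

Transformed code:
def main(p, x, score):
    buf = []
    for g in score:
        buf.append(5)
    p = print(nums[score])
    if nums == score:
        emit(nums)
    else:
        x = p
    p = p * record(9)
    x = x + 4
    buf = x[x]
    if 1 < 14:
        buf = 33
        x = nums >= buf
    buf = buf - (x > buf)
    return p

p = p * record(9)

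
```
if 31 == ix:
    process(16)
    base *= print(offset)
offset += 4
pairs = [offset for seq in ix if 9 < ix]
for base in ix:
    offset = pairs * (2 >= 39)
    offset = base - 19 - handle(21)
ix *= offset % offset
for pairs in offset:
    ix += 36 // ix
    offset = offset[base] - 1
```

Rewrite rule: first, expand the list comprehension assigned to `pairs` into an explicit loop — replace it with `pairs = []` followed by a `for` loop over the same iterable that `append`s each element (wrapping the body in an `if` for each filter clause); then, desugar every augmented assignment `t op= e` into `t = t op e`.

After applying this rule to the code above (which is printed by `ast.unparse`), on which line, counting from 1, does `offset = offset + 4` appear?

Transformed code:
if 31 == ix:
    process(16)
    base = base * print(offset)
offset = offset + 4
pairs = []
for seq in ix:
    if 9 < ix:
        pairs.append(offset)
for base in ix:
    offset = pairs * (2 >= 39)
    offset = base - 19 - handle(21)
ix = ix * (offset % offset)
for pairs in offset:
    ix = ix + 36 // ix
    offset = offset[base] - 1

4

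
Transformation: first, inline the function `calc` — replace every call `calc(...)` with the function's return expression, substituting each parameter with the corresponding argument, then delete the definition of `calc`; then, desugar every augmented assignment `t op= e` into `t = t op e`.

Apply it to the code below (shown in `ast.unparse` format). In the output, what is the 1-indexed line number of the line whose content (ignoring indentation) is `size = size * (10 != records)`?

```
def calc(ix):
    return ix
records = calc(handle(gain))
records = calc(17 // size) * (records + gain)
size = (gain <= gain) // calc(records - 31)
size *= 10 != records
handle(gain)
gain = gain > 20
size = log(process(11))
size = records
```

4

Transformed code:
records = handle(gain)
records = 17 // size * (records + gain)
size = (gain <= gain) // (records - 31)
size = size * (10 != records)
handle(gain)
gain = gain > 20
size = log(process(11))
size = records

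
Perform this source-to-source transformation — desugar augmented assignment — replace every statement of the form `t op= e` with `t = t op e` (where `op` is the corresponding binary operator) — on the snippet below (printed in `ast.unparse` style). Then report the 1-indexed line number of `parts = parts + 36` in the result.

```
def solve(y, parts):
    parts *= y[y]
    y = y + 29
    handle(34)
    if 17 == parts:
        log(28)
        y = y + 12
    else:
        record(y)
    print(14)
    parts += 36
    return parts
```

11

Transformed code:
def solve(y, parts):
    parts = parts * y[y]
    y = y + 29
    handle(34)
    if 17 == parts:
        log(28)
        y = y + 12
    else:
        record(y)
    print(14)
    parts = parts + 36
    return parts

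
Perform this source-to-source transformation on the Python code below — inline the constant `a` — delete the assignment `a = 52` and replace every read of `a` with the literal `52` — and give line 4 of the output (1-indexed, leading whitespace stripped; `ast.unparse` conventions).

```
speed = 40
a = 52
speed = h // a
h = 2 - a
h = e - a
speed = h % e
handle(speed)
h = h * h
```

Transformed code:
speed = 40
speed = h // 52
h = 2 - 52
h = e - 52
speed = h % e
handle(speed)
h = h * h

h = e - 52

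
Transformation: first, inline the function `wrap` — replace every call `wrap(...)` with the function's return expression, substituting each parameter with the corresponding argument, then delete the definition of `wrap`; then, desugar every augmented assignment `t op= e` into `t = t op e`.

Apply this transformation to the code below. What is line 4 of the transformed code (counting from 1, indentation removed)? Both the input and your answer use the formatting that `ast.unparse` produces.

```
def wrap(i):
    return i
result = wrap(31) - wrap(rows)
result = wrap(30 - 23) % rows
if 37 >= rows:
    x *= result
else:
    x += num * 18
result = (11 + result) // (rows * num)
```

Transformed code:
result = 31 - rows
result = (30 - 23) % rows
if 37 >= rows:
    x = x * result
else:
    x = x + num * 18
result = (11 + result) // (rows * num)

x = x * result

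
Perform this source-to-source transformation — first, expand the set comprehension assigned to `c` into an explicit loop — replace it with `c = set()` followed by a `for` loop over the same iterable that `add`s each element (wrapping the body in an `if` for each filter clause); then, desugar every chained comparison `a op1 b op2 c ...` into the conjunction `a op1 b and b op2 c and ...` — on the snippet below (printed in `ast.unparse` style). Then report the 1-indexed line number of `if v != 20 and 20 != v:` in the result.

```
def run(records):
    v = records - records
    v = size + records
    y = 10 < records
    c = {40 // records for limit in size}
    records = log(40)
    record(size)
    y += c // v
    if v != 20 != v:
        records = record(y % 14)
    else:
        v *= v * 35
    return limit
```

Transformed code:
def run(records):
    v = records - records
    v = size + records
    y = 10 < records
    c = set()
    for limit in size:
        c.add(40 // records)
    records = log(40)
    record(size)
    y += c // v
    if v != 20 and 20 != v:
        records = record(y % 14)
    else:
        v *= v * 35
    return limit

11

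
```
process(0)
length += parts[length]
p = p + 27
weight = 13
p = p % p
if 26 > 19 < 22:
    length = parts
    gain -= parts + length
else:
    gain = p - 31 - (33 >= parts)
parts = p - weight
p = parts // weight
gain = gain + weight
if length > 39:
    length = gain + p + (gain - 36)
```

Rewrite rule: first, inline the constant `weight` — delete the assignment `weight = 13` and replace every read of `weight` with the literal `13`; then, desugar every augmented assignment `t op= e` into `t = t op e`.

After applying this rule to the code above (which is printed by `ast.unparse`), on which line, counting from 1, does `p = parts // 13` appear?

11

Transformed code:
process(0)
length = length + parts[length]
p = p + 27
p = p % p
if 26 > 19 < 22:
    length = parts
    gain = gain - (parts + length)
else:
    gain = p - 31 - (33 >= parts)
parts = p - 13
p = parts // 13
gain = gain + 13
if length > 39:
    length = gain + p + (gain - 36)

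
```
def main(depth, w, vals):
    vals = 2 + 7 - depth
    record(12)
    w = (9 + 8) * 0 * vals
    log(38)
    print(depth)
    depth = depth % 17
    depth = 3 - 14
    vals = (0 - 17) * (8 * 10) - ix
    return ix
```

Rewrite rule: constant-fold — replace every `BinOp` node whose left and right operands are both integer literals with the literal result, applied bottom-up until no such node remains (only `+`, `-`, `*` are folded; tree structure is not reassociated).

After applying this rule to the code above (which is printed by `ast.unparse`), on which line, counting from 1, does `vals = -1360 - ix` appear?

Transformed code:
def main(depth, w, vals):
    vals = 9 - depth
    record(12)
    w = 0 * vals
    log(38)
    print(depth)
    depth = depth % 17
    depth = -11
    vals = -1360 - ix
    return ix

9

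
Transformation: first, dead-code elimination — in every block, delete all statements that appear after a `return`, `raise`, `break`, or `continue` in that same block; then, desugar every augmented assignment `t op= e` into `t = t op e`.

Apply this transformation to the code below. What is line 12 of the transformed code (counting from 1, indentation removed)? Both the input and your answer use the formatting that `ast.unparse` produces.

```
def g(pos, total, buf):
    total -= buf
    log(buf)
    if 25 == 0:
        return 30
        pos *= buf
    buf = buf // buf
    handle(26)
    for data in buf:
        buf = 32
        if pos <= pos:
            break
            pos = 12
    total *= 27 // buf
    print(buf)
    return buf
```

total = total * (27 // buf)

Transformed code:
def g(pos, total, buf):
    total = total - buf
    log(buf)
    if 25 == 0:
        return 30
    buf = buf // buf
    handle(26)
    for data in buf:
        buf = 32
        if pos <= pos:
            break
    total = total * (27 // buf)
    print(buf)
    return buf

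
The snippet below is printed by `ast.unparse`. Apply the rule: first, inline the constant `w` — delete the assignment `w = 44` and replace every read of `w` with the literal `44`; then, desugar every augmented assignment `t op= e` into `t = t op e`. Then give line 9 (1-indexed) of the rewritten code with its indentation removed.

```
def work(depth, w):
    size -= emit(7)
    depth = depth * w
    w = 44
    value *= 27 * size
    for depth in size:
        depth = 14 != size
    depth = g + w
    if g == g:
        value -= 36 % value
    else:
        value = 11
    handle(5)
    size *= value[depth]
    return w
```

Transformed code:
def work(depth, w):
    size = size - emit(7)
    depth = depth * 44
    value = value * (27 * size)
    for depth in size:
        depth = 14 != size
    depth = g + 44
    if g == g:
        value = value - 36 % value
    else:
        value = 11
    handle(5)
    size = size * value[depth]
    return 44

value = value - 36 % value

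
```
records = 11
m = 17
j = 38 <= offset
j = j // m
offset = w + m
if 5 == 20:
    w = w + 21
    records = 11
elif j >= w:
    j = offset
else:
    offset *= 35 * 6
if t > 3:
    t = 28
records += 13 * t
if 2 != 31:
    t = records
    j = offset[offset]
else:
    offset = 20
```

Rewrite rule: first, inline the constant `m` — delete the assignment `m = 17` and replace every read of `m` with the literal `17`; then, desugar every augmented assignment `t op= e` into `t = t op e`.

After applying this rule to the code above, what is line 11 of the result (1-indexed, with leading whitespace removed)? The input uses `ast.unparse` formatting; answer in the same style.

offset = offset * (35 * 6)

Transformed code:
records = 11
j = 38 <= offset
j = j // 17
offset = w + 17
if 5 == 20:
    w = w + 21
    records = 11
elif j >= w:
    j = offset
else:
    offset = offset * (35 * 6)
if t > 3:
    t = 28
records = records + 13 * t
if 2 != 31:
    t = records
    j = offset[offset]
else:
    offset = 20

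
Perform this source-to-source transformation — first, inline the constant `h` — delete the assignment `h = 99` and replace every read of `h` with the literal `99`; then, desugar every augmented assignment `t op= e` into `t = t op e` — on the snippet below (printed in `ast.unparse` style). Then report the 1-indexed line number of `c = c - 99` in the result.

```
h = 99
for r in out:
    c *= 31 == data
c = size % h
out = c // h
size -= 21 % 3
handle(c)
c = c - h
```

7

Transformed code:
for r in out:
    c = c * (31 == data)
c = size % 99
out = c // 99
size = size - 21 % 3
handle(c)
c = c - 99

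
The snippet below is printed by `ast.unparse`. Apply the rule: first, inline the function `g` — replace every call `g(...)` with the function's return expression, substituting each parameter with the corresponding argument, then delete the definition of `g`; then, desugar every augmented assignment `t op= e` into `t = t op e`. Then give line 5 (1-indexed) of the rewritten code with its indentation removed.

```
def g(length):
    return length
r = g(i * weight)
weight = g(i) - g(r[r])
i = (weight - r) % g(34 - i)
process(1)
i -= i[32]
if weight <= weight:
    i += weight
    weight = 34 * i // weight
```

Transformed code:
r = i * weight
weight = i - r[r]
i = (weight - r) % (34 - i)
process(1)
i = i - i[32]
if weight <= weight:
    i = i + weight
    weight = 34 * i // weight

i = i - i[32]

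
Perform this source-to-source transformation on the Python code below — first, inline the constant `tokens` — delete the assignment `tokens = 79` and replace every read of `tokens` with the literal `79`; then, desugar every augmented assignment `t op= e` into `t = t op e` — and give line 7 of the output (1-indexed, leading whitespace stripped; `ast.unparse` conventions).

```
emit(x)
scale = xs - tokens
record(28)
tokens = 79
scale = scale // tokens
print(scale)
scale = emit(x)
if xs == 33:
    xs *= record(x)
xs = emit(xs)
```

if xs == 33:

Transformed code:
emit(x)
scale = xs - 79
record(28)
scale = scale // 79
print(scale)
scale = emit(x)
if xs == 33:
    xs = xs * record(x)
xs = emit(xs)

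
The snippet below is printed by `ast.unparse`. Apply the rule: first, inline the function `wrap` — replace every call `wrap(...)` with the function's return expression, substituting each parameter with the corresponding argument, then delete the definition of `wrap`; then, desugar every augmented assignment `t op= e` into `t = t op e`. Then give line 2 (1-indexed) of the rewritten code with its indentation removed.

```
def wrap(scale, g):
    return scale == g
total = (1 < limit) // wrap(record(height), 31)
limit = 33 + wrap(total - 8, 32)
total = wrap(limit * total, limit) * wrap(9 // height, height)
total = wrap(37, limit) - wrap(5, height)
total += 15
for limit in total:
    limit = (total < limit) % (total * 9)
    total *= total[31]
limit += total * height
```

Transformed code:
total = (1 < limit) // (record(height) == 31)
limit = 33 + (total - 8 == 32)
total = (limit * total == limit) * (9 // height == height)
total = (37 == limit) - (5 == height)
total = total + 15
for limit in total:
    limit = (total < limit) % (total * 9)
    total = total * total[31]
limit = limit + total * height

limit = 33 + (total - 8 == 32)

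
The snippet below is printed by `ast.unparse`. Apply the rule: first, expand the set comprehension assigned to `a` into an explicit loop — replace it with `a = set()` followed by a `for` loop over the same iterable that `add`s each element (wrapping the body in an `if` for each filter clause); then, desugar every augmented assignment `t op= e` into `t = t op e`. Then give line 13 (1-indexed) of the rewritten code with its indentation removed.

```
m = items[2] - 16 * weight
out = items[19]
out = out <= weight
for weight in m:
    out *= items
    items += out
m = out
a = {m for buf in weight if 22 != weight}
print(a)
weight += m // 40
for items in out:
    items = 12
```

Transformed code:
m = items[2] - 16 * weight
out = items[19]
out = out <= weight
for weight in m:
    out = out * items
    items = items + out
m = out
a = set()
for buf in weight:
    if 22 != weight:
        a.add(m)
print(a)
weight = weight + m // 40
for items in out:
    items = 12

weight = weight + m // 40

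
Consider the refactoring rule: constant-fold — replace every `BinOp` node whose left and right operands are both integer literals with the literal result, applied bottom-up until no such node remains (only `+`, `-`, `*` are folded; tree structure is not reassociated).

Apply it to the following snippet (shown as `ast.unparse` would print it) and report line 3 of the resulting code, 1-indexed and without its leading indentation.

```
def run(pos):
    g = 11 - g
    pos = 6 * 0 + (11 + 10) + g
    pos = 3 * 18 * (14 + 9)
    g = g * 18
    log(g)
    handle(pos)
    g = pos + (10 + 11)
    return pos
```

Transformed code:
def run(pos):
    g = 11 - g
    pos = 21 + g
    pos = 1242
    g = g * 18
    log(g)
    handle(pos)
    g = pos + 21
    return pos

pos = 21 + g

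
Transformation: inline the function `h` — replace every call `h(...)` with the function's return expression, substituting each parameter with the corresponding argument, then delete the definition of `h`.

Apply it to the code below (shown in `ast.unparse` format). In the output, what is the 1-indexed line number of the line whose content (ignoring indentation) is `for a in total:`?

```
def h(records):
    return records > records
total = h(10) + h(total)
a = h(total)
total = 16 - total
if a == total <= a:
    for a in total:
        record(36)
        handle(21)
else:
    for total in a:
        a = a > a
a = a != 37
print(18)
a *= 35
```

5

Transformed code:
total = (10 > 10) + (total > total)
a = total > total
total = 16 - total
if a == total <= a:
    for a in total:
        record(36)
        handle(21)
else:
    for total in a:
        a = a > a
a = a != 37
print(18)
a *= 35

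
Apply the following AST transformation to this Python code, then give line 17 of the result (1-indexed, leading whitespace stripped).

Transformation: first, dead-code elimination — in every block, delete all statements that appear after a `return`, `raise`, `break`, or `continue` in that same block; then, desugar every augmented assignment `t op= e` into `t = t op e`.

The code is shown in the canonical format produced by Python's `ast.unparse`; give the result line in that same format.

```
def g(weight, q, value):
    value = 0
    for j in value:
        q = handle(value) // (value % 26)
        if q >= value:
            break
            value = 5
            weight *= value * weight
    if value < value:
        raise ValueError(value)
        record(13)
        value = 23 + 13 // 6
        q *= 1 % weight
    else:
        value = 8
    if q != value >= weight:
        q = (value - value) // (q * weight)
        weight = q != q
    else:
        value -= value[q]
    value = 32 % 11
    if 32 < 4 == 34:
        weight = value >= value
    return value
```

Transformed code:
def g(weight, q, value):
    value = 0
    for j in value:
        q = handle(value) // (value % 26)
        if q >= value:
            break
    if value < value:
        raise ValueError(value)
    else:
        value = 8
    if q != value >= weight:
        q = (value - value) // (q * weight)
        weight = q != q
    else:
        value = value - value[q]
    value = 32 % 11
    if 32 < 4 == 34:
        weight = value >= value
    return value

if 32 < 4 == 34: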